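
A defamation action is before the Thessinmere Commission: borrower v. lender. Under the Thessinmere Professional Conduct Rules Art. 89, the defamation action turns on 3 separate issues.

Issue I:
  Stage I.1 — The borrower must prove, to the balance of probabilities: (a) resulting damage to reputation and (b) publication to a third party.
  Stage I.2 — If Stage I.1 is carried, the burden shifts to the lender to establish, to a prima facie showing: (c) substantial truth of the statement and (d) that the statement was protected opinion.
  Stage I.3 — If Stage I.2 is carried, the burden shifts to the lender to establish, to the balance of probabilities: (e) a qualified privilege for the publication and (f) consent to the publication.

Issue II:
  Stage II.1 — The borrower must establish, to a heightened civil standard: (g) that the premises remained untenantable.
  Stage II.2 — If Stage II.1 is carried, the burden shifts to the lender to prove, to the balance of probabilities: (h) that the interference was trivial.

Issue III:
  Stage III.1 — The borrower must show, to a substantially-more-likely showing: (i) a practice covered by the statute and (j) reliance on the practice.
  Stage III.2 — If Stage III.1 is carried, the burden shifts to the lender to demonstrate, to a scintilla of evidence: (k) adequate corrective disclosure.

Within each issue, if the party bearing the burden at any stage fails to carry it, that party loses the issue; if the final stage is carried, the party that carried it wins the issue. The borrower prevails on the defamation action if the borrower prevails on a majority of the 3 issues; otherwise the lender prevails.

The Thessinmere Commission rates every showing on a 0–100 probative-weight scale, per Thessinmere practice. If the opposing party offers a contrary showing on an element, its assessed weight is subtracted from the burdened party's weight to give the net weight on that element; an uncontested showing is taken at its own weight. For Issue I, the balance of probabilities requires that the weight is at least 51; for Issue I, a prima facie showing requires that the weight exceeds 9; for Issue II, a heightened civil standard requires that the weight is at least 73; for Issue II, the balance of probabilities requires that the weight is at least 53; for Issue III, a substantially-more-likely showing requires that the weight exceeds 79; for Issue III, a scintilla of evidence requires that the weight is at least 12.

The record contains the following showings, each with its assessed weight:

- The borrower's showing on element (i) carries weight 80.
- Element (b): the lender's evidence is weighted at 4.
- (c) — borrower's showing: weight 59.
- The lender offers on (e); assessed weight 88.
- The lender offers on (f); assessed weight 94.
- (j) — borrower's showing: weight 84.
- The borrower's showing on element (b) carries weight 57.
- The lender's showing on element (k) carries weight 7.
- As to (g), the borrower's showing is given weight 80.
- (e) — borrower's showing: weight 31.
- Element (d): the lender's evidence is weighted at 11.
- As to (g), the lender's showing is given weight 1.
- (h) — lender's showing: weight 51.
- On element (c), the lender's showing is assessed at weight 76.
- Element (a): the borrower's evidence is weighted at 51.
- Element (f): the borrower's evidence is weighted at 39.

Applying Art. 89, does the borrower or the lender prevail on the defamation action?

— Issue I —
Stage I.1 (borrower, the balance of probabilities, weight is at least 51): (a) 51 ≥ 51 — meets; (b) net 57−4=53 ≥ 51 — meets.
  Stage I.1 carried; the burden shifts to the lender.
Stage I.2 (lender, a prima facie showing, weight exceeds 9): (c) net 76−59=17 > 9 — meets; (d) 11 > 9 — meets.
  All elements met. The lender retains the burden for Stage I.3.
Stage I.3 (lender, the balance of probabilities, weight is at least 51): (e) net 88−31=57 ≥ 51 — meets; (f) net 94−39=55 ≥ 51 — meets.
  All elements met at the final stage.
Every stage carried; the lender prevails on this issue.
— Issue II —
Stage II.1 — burden on borrower; standard: a heightened civil standard (weight is at least 73).
    (g): 80 − 1 = 79 ≥ 73 [met]
  The borrower carries Stage II.1; the lender now bears the burden.
Stage II.2 — burden on lender; standard: the balance of probabilities (weight is at least 53).
    (h): 51 < 53 [not met]
  The lender does not carry Stage II.2.
The borrower prevails on this issue.
— Issue III —
Stage III.1 (borrower, a substantially-more-likely showing, weight exceeds 79): (i) 80 > 79 — meets; (j) 84 > 79 — meets.
  All elements met. The burden passes to the lender.
Stage III.2 (lender, a scintilla of evidence, weight is at least 12): (k) 7 < 12 — fails.
  Not every element is met, so the lender fails to carry Stage III.2.
The analysis ends at Stage III.2; the borrower prevails on this issue.
Per-issue: Issue I → lender; Issue II → borrower; Issue III → borrower. The borrower must prevail on a majority of issues; overall, the borrower prevails.

borrower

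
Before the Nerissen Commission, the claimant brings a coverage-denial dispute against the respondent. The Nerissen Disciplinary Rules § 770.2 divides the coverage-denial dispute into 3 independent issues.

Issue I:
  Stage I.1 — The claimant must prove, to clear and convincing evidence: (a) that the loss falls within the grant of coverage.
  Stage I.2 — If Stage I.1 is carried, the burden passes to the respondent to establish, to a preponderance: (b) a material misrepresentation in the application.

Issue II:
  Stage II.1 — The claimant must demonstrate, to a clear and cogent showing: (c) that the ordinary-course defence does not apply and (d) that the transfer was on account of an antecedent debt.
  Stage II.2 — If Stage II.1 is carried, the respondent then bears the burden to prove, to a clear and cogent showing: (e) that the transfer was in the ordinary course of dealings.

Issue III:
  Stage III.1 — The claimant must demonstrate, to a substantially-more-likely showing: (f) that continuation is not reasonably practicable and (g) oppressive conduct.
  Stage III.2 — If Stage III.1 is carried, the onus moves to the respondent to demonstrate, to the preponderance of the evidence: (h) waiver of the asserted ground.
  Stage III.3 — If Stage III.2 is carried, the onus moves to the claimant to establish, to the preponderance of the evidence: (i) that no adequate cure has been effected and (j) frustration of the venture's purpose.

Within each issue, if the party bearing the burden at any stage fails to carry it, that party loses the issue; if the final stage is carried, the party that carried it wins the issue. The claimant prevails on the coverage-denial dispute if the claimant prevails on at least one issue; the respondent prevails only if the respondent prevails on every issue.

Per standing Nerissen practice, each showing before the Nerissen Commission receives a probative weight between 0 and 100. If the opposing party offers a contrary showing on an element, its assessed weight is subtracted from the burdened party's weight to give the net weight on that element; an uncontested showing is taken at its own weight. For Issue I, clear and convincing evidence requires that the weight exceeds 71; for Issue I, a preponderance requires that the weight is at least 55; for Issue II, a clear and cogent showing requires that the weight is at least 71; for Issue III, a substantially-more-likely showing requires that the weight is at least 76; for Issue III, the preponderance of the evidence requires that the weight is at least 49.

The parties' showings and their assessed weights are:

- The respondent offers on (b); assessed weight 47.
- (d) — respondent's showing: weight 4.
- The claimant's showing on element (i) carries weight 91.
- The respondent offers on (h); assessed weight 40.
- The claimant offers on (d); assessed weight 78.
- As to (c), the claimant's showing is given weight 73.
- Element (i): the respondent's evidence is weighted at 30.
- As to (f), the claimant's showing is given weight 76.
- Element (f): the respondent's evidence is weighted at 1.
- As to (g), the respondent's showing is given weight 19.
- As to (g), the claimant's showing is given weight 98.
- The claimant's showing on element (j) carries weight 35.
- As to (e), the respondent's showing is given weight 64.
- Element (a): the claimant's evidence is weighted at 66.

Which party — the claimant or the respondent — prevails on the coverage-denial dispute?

claimant

— Issue I —
At Stage I.1 the claimant must meet clear and convincing evidence (weight exceeds 71): on (a) the weight is 66, ≤ 71, so (a) does not meet the standard.
  Not every element is met, so the claimant fails to carry Stage I.1.
The analysis ends at Stage I.1; the respondent prevails on this issue.
— Issue II —
Stage II.1 — burden on claimant; standard: a clear and cogent showing (weight is at least 71).
    (c): 73 ≥ 71 [met]
    (d): 78 − 4 = 74 ≥ 71 [met]
  The claimant carries Stage II.1; the respondent now bears the burden.
Stage II.2 — burden on respondent; standard: a clear and cogent showing (weight is at least 71).
    (e): 64 < 71 [not met]
  Not every element is met, so the respondent fails to carry Stage II.2.
So the claimant prevails on this issue.
— Issue III —
At Stage III.1 the claimant must meet a substantially-more-likely showing (weight is at least 76): on (f) the weight is 76 less the opposing 1 gives net 75, < 76, so (f) does not meet the standard; on (g) the weight is 98 less the opposing 19 gives net 79, which does reach 76, so (g) meets the standard.
  Stage III.1 not carried; the claimant fails its burden.
The analysis ends at Stage III.1; the respondent prevails on this issue.
Per-issue: Issue I → respondent; Issue II → claimant; Issue III → respondent. The claimant must prevail on at least one issue; overall, the claimant prevails.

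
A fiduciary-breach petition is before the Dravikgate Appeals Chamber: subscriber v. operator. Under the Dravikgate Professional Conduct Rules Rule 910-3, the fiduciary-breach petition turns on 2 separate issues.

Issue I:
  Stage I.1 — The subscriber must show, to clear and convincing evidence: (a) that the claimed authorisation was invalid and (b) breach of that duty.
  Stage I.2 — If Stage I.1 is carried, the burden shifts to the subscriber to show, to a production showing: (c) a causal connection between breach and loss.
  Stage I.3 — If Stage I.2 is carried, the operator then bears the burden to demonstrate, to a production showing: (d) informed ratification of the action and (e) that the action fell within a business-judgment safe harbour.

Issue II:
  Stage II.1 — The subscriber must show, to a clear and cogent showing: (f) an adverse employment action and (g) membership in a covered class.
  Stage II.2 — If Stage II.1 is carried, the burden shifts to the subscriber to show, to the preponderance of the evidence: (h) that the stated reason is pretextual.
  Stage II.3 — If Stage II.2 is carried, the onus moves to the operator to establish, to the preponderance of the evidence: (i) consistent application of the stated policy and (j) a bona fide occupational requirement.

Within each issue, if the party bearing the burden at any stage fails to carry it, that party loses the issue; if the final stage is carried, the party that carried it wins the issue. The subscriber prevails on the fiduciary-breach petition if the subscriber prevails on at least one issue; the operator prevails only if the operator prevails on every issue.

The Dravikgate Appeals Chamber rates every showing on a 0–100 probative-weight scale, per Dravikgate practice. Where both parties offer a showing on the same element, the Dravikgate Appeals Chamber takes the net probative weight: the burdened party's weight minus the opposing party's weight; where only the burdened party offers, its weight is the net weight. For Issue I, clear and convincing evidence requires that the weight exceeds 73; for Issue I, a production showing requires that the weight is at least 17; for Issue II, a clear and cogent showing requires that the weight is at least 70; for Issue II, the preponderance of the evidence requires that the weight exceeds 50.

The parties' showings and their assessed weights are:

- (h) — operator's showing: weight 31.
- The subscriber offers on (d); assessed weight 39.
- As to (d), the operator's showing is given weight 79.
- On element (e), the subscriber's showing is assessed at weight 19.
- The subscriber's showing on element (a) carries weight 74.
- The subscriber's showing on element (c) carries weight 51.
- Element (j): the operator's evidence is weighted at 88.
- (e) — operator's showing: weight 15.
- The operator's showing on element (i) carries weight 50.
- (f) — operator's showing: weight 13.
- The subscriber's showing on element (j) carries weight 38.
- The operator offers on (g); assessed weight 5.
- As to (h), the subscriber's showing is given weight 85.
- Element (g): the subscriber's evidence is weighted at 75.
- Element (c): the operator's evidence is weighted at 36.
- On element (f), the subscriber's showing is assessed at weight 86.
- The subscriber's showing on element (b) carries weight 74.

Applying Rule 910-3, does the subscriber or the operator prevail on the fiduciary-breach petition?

subscriber

— Issue I —
Stage I.1 (subscriber, clear and convincing evidence, weight exceeds 73): (a) 74 > 73 — meets; (b) 74 > 73 — meets.
  All elements met. The subscriber retains the burden for Stage I.2.
Stage I.2 (subscriber, a production showing, weight is at least 17): (c) net 51−36=15 < 17 — fails.
  Not every element is met, so the subscriber fails to carry Stage I.2.
The analysis ends at Stage I.2; the operator prevails on this issue.
— Issue II —
Stage II.1 (subscriber, a clear and cogent showing, weight is at least 70): (f) net 86−13=73 ≥ 70 — meets; (g) net 75−5=70 ≥ 70 — meets.
  All elements met. The subscriber retains the burden for Stage II.2.
Stage II.2 (subscriber, the preponderance of the evidence, weight exceeds 50): (h) net 85−31=54 > 50 — meets.
  Stage II.2 carried; the burden shifts to the operator.
Stage II.3 (operator, the preponderance of the evidence, weight exceeds 50): (i) 50 ≤ 50 — fails; (j) net 88−38=50 ≤ 50 — fails.
  Not every element is met, so the operator fails to carry Stage II.3.
So the subscriber prevails on this issue.
Per-issue: Issue I → operator; Issue II → subscriber. The subscriber must prevail on at least one issue; overall, the subscriber prevails.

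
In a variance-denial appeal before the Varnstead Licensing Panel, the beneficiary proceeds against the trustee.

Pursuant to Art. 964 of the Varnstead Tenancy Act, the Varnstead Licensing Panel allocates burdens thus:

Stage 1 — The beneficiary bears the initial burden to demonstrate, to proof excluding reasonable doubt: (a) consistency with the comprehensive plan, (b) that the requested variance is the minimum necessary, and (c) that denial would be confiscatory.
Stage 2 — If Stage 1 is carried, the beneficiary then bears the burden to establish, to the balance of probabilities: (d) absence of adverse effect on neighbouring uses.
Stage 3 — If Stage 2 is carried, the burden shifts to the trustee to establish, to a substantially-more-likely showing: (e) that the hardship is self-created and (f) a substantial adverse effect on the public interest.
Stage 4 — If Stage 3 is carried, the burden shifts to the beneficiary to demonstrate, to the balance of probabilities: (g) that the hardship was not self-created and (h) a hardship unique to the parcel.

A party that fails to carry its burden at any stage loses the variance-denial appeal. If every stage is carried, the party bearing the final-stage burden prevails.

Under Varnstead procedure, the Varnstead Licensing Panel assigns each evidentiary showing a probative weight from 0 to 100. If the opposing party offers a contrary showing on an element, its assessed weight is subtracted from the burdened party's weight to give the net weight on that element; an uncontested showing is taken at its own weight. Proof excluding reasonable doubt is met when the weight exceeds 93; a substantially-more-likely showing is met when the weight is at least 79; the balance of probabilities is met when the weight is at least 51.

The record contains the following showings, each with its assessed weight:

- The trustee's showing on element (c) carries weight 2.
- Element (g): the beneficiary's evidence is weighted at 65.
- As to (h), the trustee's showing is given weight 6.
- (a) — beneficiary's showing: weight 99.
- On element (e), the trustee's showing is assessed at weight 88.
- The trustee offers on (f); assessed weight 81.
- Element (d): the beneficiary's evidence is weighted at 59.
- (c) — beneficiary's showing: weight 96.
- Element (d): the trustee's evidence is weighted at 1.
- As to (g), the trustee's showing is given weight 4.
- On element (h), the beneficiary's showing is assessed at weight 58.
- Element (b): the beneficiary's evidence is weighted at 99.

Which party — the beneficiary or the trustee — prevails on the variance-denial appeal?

At Stage 1 the beneficiary must meet proof excluding reasonable doubt (weight exceeds 93): on (a) the weight is 99, which does exceed 93, so (a) meets the standard; on (b) the weight is 99, > 93, so (b) meets the standard; on (c) the weight is 96 less the opposing 2 gives net 94, > 93, so (c) meets the standard.
  Stage 1 carried; the burden remains with the beneficiary.
At Stage 2 the beneficiary must meet the balance of probabilities (weight is at least 51): on (d) the weight is 59 less the opposing 1 gives net 58, which does reach 51, so (d) meets the standard.
  All elements met. The burden passes to the trustee.
At Stage 3 the trustee must meet a substantially-more-likely showing (weight is at least 79): on (e) the weight is 88, ≥ 79, so (e) meets the standard; on (f) the weight is 81, ≥ 79, so (f) meets the standard.
  The trustee carries Stage 3; the beneficiary now bears the burden.
At Stage 4 the beneficiary must meet the balance of probabilities (weight is at least 51): on (g) the weight is 65 less the opposing 4 gives net 61, ≥ 51, so (g) meets the standard; on (h) the weight is 58 less the opposing 6 gives net 52, ≥ 51, so (h) meets the standard.
  All elements met at the final stage.
All stages carried — the beneficiary prevails.

beneficiary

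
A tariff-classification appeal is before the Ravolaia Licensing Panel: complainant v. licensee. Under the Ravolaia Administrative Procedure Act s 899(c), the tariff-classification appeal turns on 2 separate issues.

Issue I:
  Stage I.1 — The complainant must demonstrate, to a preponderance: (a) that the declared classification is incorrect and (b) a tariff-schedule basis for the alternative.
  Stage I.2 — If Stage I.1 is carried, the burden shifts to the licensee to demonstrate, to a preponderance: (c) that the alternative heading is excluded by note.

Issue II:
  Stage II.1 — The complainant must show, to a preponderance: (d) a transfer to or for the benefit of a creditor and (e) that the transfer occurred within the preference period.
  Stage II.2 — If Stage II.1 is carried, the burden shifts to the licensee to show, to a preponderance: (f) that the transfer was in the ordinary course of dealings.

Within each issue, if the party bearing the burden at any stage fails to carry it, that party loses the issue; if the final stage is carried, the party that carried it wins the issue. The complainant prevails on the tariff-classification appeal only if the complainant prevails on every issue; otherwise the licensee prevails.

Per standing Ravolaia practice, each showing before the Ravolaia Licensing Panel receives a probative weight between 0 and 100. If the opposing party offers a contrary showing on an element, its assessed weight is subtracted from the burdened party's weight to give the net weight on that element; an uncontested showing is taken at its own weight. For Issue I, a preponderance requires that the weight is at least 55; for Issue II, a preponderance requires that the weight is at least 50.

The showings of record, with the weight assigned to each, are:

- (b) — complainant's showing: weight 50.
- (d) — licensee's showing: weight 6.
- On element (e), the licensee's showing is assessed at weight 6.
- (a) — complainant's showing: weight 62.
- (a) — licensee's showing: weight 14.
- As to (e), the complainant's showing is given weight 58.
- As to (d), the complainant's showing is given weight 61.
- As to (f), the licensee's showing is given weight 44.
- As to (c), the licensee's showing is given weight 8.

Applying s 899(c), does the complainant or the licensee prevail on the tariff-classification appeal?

— Issue I —
Stage I.1 (complainant, a preponderance, weight is at least 55): (a) net 62−14=48 < 55 — fails; (b) 50 < 55 — fails.
  Not every element is met, so the complainant fails to carry Stage I.1.
So the licensee prevails on this issue.
— Issue II —
Stage II.1 (complainant, a preponderance, weight is at least 50): (d) net 61−6=55 ≥ 50 — meets; (e) net 58−6=52 ≥ 50 — meets.
  The complainant carries Stage II.1; the licensee now bears the burden.
Stage II.2 (licensee, a preponderance, weight is at least 50): (f) 44 < 50 — fails.
  The licensee does not carry Stage II.2.
The analysis ends at Stage II.2; the complainant prevails on this issue.
Per-issue: Issue I → licensee; Issue II → complainant. The complainant must prevail on every issue; overall, the licensee prevails.

licensee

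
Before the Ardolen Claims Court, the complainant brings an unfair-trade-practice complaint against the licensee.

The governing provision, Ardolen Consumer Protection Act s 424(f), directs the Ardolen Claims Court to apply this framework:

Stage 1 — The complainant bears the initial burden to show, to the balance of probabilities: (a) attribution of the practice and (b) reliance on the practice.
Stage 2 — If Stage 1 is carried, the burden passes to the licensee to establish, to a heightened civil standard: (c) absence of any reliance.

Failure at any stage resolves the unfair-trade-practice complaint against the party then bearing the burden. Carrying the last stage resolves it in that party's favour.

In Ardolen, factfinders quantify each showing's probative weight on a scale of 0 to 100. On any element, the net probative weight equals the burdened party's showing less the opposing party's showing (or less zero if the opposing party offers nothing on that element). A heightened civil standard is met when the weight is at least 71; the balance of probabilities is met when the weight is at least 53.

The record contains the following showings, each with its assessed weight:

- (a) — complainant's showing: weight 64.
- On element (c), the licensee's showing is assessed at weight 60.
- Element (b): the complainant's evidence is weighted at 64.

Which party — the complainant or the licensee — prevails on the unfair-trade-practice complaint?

complainant

Stage 1 (complainant, the balance of probabilities, weight is at least 53): (a) 64 ≥ 53 — meets; (b) 64 ≥ 53 — meets.
  All elements met. The burden passes to the licensee.
Stage 2 (licensee, a heightened civil standard, weight is at least 71): (c) 60 < 71 — fails.
  Not every element is met, so the licensee fails to carry Stage 2.
The complainant prevails.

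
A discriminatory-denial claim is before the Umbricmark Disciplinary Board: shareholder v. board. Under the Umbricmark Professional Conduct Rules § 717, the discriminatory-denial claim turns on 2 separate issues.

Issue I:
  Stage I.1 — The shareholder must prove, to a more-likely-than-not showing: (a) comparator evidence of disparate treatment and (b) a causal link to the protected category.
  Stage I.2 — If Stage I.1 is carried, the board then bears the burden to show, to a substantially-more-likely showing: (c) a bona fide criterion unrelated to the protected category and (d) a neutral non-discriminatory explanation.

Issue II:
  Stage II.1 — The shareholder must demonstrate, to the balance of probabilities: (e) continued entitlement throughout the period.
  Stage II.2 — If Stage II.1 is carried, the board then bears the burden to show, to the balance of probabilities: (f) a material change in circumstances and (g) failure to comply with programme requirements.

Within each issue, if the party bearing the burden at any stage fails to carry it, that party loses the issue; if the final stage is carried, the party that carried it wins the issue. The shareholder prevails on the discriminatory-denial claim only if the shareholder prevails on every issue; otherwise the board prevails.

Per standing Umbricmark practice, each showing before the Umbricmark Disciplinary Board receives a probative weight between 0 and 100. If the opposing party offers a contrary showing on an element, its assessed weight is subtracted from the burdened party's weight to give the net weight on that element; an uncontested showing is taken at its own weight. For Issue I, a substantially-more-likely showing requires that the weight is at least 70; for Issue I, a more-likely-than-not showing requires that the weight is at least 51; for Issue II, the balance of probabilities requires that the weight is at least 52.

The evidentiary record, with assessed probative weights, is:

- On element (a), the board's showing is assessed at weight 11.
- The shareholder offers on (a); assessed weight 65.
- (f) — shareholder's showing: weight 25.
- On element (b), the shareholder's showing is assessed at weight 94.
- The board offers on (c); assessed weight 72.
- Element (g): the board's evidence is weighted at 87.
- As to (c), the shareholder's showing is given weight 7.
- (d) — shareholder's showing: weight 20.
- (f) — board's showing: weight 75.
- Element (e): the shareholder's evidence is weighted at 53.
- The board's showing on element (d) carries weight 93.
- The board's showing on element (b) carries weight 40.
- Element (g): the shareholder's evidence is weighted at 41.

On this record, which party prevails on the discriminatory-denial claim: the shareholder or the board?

— Issue I —
Stage I.1 (shareholder, a more-likely-than-not showing, weight is at least 51): (a) net 65−11=54 ≥ 51 — meets; (b) net 94−40=54 ≥ 51 — meets.
  Stage I.1 carried; the burden shifts to the board.
Stage I.2 (board, a substantially-more-likely showing, weight is at least 70): (c) net 72−7=65 < 70 — fails; (d) net 93−20=73 ≥ 70 — meets.
  The board does not carry Stage I.2.
So the shareholder prevails on this issue.
— Issue II —
Stage II.1 — burden on shareholder; standard: the balance of probabilities (weight is at least 52).
    (e): 53 ≥ 52 [met]
  Stage II.1 carried; the burden shifts to the board.
Stage II.2 — burden on board; standard: the balance of probabilities (weight is at least 52).
    (f): 75 − 25 = 50 < 52 [not met]
    (g): 87 − 41 = 46 < 52 [not met]
  The board does not carry Stage II.2.
The analysis ends at Stage II.2; the shareholder prevails on this issue.
Per-issue: Issue I → shareholder; Issue II → shareholder. The shareholder must prevail on every issue; overall, the shareholder prevails.

shareholder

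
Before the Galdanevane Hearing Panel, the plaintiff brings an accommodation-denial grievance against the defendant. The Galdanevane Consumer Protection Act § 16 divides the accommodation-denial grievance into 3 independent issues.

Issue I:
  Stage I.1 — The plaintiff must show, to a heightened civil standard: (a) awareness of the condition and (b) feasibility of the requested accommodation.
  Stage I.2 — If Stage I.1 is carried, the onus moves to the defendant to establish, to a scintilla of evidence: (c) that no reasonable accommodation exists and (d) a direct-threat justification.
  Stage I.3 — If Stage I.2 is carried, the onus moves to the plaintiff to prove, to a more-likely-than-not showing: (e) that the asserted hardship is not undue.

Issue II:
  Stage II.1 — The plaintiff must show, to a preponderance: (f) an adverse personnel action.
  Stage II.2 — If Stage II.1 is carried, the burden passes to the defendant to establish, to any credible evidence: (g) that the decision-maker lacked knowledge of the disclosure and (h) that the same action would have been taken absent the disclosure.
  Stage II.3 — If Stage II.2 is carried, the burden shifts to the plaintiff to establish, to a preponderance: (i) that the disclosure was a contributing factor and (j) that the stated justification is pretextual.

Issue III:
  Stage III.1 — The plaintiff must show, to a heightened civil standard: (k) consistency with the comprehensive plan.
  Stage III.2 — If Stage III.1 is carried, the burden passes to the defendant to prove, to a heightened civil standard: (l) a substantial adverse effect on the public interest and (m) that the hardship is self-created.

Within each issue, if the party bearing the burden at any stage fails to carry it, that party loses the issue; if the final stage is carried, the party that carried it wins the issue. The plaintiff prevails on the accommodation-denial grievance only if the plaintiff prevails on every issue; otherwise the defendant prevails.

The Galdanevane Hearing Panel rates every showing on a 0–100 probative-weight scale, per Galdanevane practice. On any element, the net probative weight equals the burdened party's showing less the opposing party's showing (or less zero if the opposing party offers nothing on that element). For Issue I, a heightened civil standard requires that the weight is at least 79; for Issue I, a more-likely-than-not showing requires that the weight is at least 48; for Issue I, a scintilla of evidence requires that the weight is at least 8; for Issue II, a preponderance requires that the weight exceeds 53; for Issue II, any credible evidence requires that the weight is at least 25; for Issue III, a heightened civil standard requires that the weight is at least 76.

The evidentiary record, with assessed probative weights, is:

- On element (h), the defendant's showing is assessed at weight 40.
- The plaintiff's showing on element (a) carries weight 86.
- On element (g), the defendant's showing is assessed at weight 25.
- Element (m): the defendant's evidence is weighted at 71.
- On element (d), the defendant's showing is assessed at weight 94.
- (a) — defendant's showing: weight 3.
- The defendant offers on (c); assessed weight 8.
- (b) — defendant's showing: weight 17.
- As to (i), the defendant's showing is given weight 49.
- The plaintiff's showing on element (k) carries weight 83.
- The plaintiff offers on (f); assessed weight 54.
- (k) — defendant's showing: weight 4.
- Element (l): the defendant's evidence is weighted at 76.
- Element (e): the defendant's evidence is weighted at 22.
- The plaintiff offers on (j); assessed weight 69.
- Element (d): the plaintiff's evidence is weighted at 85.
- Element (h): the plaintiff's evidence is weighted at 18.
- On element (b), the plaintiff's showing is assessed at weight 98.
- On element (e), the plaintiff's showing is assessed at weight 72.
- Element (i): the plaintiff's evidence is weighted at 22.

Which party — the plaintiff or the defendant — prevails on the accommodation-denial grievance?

— Issue I —
Stage I.1 (plaintiff, a heightened civil standard, weight is at least 79): (a) net 86−3=83 ≥ 79 — meets; (b) net 98−17=81 ≥ 79 — meets.
  All elements met. The burden passes to the defendant.
Stage I.2 (defendant, a scintilla of evidence, weight is at least 8): (c) 8 ≥ 8 — meets; (d) net 94−85=9 ≥ 8 — meets.
  Stage I.2 carried; the burden shifts to the plaintiff.
Stage I.3 (plaintiff, a more-likely-than-not showing, weight is at least 48): (e) net 72−22=50 ≥ 48 — meets.
  The plaintiff carries the last stage.
All stages carried — the plaintiff prevails on this issue.
— Issue II —
At Stage II.1 the plaintiff must meet a preponderance (weight exceeds 53): on (f) the weight is 54, which does exceed 53, so (f) meets the standard.
  All elements met. The burden passes to the defendant.
At Stage II.2 the defendant must meet any credible evidence (weight is at least 25): on (g) the weight is 25, ≥ 25, so (g) meets the standard; on (h) the weight is 40 less the opposing 18 gives net 22, which does not reach 25, so (h) does not meet the standard.
  Not every element is met, so the defendant fails to carry Stage II.2.
The plaintiff prevails on this issue.
— Issue III —
Stage III.1 — burden on plaintiff; standard: a heightened civil standard (weight is at least 76).
    (k): 83 − 4 = 79 ≥ 76 [met]
  All elements met. The burden passes to the defendant.
Stage III.2 — burden on defendant; standard: a heightened civil standard (weight is at least 76).
    (l): 76 ≥ 76 [met]
    (m): 71 < 76 [not met]
  Not every element is met, so the defendant fails to carry Stage III.2.
So the plaintiff prevails on this issue.
Per-issue: Issue I → plaintiff; Issue II → plaintiff; Issue III → plaintiff. The plaintiff must prevail on every issue; overall, the plaintiff prevails.

plaintiff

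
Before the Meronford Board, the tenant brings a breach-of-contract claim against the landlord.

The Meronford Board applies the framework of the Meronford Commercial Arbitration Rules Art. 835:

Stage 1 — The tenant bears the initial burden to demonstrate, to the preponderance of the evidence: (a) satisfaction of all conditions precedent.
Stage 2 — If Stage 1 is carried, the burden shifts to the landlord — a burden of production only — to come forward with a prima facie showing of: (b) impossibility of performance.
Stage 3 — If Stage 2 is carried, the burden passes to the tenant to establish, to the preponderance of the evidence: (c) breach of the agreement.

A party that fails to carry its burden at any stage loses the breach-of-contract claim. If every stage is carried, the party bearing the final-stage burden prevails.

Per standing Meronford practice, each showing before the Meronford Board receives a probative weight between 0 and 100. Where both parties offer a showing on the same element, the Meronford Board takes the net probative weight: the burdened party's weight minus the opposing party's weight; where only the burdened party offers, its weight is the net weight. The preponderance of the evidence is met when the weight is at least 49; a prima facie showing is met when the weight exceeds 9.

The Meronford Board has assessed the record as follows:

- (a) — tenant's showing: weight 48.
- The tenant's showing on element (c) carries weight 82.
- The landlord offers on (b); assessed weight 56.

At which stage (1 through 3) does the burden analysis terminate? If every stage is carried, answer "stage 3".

At Stage 1 the tenant must meet the preponderance of the evidence (weight is at least 49): on (a) the weight is 48, < 49, so (a) does not meet the standard.
  Stage 1 not carried; the tenant fails its burden.
So the landlord prevails.

stage 1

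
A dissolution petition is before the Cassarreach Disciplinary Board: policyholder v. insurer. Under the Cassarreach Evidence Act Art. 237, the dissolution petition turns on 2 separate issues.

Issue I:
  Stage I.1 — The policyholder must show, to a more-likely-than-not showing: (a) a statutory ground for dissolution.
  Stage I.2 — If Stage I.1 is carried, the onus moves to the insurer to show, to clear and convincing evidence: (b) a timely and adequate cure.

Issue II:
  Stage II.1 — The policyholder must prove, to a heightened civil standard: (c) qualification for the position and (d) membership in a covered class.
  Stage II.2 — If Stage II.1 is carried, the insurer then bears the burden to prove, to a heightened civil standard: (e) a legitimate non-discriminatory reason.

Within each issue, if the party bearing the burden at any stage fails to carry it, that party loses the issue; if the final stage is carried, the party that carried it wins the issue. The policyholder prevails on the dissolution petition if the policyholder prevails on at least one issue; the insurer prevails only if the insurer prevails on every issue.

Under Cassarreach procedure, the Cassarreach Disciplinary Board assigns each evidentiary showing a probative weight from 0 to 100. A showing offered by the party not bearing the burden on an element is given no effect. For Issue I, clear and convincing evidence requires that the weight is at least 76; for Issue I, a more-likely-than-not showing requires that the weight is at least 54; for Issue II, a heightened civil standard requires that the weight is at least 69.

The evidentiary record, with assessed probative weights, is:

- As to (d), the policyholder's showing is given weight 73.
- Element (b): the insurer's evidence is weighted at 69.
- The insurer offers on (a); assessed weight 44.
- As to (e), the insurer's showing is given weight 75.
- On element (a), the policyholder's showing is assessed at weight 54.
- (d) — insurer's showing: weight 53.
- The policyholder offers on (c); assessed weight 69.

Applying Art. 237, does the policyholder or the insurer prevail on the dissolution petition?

— Issue I —
Stage I.1 (policyholder, a more-likely-than-not showing, weight is at least 54): (a) 54 (insurer's 44 disregarded) ≥ 54 — meets.
  All elements met. The burden passes to the insurer.
Stage I.2 (insurer, clear and convincing evidence, weight is at least 76): (b) 69 < 76 — fails.
  Stage I.2 not carried; the insurer fails its burden.
So the policyholder prevails on this issue.
— Issue II —
Stage II.1 (policyholder, a heightened civil standard, weight is at least 69): (c) 69 ≥ 69 — meets; (d) 73 (insurer's 53 disregarded) ≥ 69 — meets.
  All elements met. The burden passes to the insurer.
Stage II.2 (insurer, a heightened civil standard, weight is at least 69): (e) 75 ≥ 69 — meets.
  Stage II.2 carried; the final stage is satisfied.
Every stage carried; the insurer prevails on this issue.
Per-issue: Issue I → policyholder; Issue II → insurer. The policyholder must prevail on at least one issue; overall, the policyholder prevails.

policyholder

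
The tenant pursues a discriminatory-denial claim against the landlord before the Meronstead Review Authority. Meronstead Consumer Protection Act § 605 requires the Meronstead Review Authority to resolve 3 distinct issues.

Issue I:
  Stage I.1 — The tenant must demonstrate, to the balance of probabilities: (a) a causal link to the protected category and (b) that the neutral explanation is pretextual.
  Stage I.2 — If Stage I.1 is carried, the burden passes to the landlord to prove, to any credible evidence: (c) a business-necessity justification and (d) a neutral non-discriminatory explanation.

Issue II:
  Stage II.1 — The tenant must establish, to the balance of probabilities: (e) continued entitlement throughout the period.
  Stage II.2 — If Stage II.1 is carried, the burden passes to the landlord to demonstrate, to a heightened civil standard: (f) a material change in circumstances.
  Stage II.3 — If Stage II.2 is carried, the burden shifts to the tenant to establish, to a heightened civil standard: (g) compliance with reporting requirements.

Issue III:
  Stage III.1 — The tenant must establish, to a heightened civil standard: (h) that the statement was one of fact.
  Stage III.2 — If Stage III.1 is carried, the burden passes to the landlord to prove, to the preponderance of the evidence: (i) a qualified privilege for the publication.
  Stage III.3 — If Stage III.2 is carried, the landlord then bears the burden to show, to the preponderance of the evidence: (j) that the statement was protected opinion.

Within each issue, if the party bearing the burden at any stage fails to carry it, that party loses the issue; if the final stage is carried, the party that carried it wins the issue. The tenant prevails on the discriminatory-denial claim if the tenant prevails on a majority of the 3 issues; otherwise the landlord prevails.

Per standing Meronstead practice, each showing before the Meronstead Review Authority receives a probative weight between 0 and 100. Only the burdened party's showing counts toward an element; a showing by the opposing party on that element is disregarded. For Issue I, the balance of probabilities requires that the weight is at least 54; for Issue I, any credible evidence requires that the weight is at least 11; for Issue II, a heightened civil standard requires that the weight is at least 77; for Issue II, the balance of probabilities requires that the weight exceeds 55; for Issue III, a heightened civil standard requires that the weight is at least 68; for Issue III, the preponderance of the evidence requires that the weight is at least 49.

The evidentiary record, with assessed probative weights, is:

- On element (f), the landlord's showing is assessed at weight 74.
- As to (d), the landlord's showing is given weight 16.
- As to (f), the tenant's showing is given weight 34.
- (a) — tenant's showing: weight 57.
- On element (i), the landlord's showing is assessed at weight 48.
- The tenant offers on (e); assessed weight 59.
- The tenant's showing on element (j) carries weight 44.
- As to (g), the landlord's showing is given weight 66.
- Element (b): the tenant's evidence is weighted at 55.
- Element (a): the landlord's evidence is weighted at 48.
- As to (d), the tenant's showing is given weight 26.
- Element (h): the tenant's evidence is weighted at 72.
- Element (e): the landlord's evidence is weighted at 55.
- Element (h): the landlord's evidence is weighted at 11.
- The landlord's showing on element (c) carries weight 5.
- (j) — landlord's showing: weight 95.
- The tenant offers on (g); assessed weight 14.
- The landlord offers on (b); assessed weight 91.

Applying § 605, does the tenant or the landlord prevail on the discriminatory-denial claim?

— Issue I —
Stage I.1 — burden on tenant; standard: the balance of probabilities (weight is at least 54).
    (a): 57 (landlord's 48 disregarded) ≥ 54 [met]
    (b): 55 (landlord's 91 disregarded) ≥ 54 [met]
  All elements met. The burden passes to the landlord.
Stage I.2 — burden on landlord; standard: any credible evidence (weight is at least 11).
    (c): 5 < 11 [not met]
    (d): 16 (tenant's 26 disregarded) ≥ 11 [met]
  Not every element is met, so the landlord fails to carry Stage I.2.
The tenant prevails on this issue.
— Issue II —
At Stage II.1 the tenant must meet the balance of probabilities (weight exceeds 55): on (e) the weight is 59 (the landlord's 55 is given no effect), which does exceed 55, so (e) meets the standard.
  Stage II.1 carried; the burden shifts to the landlord.
At Stage II.2 the landlord must meet a heightened civil standard (weight is at least 77): on (f) the weight is 74 (the tenant's 34 is given no effect), < 77, so (f) does not meet the standard.
  Stage II.2 not carried; the landlord fails its burden.
The tenant prevails on this issue.
— Issue III —
At Stage III.1 the tenant must meet a heightened civil standard (weight is at least 68): on (h) the weight is 72 (the landlord's 11 is given no effect), ≥ 68, so (h) meets the standard.
  The tenant carries Stage III.1; the landlord now bears the burden.
At Stage III.2 the landlord must meet the preponderance of the evidence (weight is at least 49): on (i) the weight is 48, which does not reach 49, so (i) does not meet the standard.
  The landlord does not carry Stage III.2.
So the tenant prevails on this issue.
Per-issue: Issue I → tenant; Issue II → tenant; Issue III → tenant. The tenant must prevail on a majority of issues; overall, the tenant prevails.

tenant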